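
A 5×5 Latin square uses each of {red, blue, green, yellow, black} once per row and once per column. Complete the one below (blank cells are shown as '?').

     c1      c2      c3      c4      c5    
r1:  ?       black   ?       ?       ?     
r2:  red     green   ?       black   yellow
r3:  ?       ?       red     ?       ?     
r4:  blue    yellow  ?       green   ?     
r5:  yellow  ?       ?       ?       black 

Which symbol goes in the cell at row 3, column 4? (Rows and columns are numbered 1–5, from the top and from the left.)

Cell (r1,c1): row 1 has {black}; column 1 has {red,blue,yellow} → green.
Cell (r2,c3): row 2 has {red,green,yellow,black}; column 3 has {red} → blue.
Cell (r3,c1): row 3 has {red}; column 1 has {red,blue,green,yellow} → black.
Cell (r3,c2): row 3 has {red,black}; column 2 has {green,yellow,black} → blue.
Cell (r3,c4): row 3 has {red,blue,black}; column 4 has {green,black} → yellow.

yellow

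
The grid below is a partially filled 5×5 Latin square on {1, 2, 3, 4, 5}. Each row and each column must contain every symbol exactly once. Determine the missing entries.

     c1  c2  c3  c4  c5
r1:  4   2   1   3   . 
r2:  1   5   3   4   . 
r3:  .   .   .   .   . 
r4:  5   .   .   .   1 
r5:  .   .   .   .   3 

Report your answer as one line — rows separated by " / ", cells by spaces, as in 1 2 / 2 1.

4 2 1 3 5 / 1 5 3 4 2 / 3 1 2 5 4 / 5 3 4 2 1 / 2 4 5 1 3

(r1,c5) = 5
(r2,c5) = 2
(r3,c5) = 4
(r4,c4) = 2
(r5,c1) = 2
(r3,c1) = 3
(r3,c2) = 1
(r3,c4) = 5
(r4,c3) = 4
(r5,c2) = 4
(r5,c3) = 5
(r5,c4) = 1
(r3,c3) = 2
(r4,c2) = 3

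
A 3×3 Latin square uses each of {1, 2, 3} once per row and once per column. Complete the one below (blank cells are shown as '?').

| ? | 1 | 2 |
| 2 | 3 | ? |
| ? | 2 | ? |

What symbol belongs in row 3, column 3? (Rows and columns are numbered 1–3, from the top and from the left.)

3

At row 1, column 1: row 1 has {1,2}; column 1 has {2}; that leaves 3.
At row 2, column 3: row 2 has {2,3}; column 3 has {2}; that leaves 1.
At row 3, column 1: row 3 has {2}; column 1 has {2,3}; that leaves 1.
At row 3, column 3: row 3 has {1,2}; column 3 has {1,2}; that leaves 3.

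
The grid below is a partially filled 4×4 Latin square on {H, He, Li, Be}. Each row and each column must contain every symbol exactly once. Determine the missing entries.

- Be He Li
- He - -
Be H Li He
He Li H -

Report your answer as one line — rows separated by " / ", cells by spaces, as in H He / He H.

row 1 has {He,Li,Be}; column 1 has {He,Be} — only H is left for (r1,c1).
row 2 has {He}; column 1 has {H,He,Be} — only Li is left for (r2,c1).
row 2 has {He,Li}; column 3 has {H,He,Li} — only Be is left for (r2,c3).
row 2 has {He,Li,Be}; column 4 has {He,Li} — only H is left for (r2,c4).
row 4 has {H,He,Li}; column 4 has {H,He,Li} — only Be is left for (r4,c4).

H Be He Li / Li He Be H / Be H Li He / He Li H Be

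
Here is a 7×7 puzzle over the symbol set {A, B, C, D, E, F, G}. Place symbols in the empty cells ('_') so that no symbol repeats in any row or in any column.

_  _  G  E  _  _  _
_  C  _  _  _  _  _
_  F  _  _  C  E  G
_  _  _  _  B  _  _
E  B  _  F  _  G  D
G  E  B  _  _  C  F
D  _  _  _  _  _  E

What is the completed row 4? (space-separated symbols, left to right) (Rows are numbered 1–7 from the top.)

C G E D B F A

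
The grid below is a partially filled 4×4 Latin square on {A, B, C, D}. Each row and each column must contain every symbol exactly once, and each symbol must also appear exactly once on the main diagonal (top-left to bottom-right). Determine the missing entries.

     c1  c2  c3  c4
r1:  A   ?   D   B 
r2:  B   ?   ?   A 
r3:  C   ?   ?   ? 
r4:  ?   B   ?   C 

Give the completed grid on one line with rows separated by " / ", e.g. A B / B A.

(r1,c2) = C
(r2,c2) = D
(r2,c3) = C
(r3,c2) = A
(r3,c3) = B
(r3,c4) = D
(r4,c1) = D
(r4,c3) = A

A C D B / B D C A / C A B D / D B A C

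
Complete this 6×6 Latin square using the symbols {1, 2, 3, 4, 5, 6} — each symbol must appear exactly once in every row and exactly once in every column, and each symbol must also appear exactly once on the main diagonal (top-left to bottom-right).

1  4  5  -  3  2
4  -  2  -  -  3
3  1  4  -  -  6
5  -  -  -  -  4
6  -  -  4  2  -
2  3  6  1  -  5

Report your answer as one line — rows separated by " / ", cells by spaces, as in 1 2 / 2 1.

1 4 5 6 3 2 / 4 6 2 5 1 3 / 3 1 4 2 5 6 / 5 2 1 3 6 4 / 6 5 3 4 2 1 / 2 3 6 1 4 5

(r1,c4) = 6
(r2,c2) = 6
(r2,c4) = 5
(r2,c5) = 1
(r3,c4) = 2
(r3,c5) = 5
(r4,c2) = 2
(r4,c4) = 3
(r4,c5) = 6
(r5,c2) = 5
(r5,c6) = 1
(r6,c5) = 4
(r4,c3) = 1
(r5,c3) = 3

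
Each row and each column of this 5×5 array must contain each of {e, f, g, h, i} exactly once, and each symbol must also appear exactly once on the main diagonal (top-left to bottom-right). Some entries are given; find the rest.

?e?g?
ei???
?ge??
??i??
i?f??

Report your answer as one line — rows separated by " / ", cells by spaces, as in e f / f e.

f e h g i / e i g f h / h g e i f / g f i h e / i h f e g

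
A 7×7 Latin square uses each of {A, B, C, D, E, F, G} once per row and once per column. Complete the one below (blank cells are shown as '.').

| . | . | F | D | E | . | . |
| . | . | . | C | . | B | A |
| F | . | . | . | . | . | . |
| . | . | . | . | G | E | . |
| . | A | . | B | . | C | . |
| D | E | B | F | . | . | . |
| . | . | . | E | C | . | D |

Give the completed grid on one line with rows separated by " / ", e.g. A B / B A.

Cell (r4,c4): row 4 has {E,G}; column 4 has {B,C,D,E,F} → A.
Cell (r6,c5): row 6 has {B,D,E,F}; column 5 has {C,E,G} → A.
Cell (r6,c6): row 6 has {A,B,D,E,F}; column 6 has {B,C,E} → G.
Cell (r6,c7): row 6 has {A,B,D,E,F,G}; column 7 has {A,D} → C.
Cell (r1,c6): row 1 has {D,E,F}; column 6 has {B,C,E,G} → A.
Cell (r3,c4): row 3 has {F}; column 4 has {A,B,C,D,E,F} → G.
Cell (r3,c6): row 3 has {F,G}; column 6 has {A,B,C,E,G} → D.
Cell (r7,c6): row 7 has {C,D,E}; column 6 has {A,B,C,D,E,G} → F.
Cell (r3,c5): row 3 has {D,F,G}; column 5 has {A,C,E,G} → B.
Cell (r3,c7): row 3 has {B,D,F,G}; column 7 has {A,C,D} → E.
Cell (r3,c2): row 3 has {B,D,E,F,G}; column 2 has {A,E} → C.
Cell (r3,c3): row 3 has {B,C,D,E,F,G}; column 3 has {B,F} → A.
Cell (r7,c3): row 7 has {C,D,E,F}; column 3 has {A,B,F} → G.
Cell (r7,c2): row 7 has {C,D,E,F,G}; column 2 has {A,C,E} → B.
Cell (r1,c2): row 1 has {A,D,E,F}; column 2 has {A,B,C,E} → G.
Cell (r1,c7): row 1 has {A,D,E,F,G}; column 7 has {A,C,D,E} → B.
Cell (r4,c7): row 4 has {A,E,G}; column 7 has {A,B,C,D,E} → F.
Cell (r5,c7): row 5 has {A,B,C}; column 7 has {A,B,C,D,E,F} → G.
Cell (r7,c1): row 7 has {B,C,D,E,F,G}; column 1 has {D,F} → A.
Cell (r1,c1): row 1 has {A,B,D,E,F,G}; column 1 has {A,D,F} → C.
Cell (r4,c1): row 4 has {A,E,F,G}; column 1 has {A,C,D,F} → B.
Cell (r4,c2): row 4 has {A,B,E,F,G}; column 2 has {A,B,C,E,G} → D.
Cell (r4,c3): row 4 has {A,B,D,E,F,G}; column 3 has {A,B,F,G} → C.
Cell (r5,c1): row 5 has {A,B,C,G}; column 1 has {A,B,C,D,F} → E.
Cell (r5,c3): row 5 has {A,B,C,E,G}; column 3 has {A,B,C,F,G} → D.
Cell (r5,c5): row 5 has {A,B,C,D,E,G}; column 5 has {A,B,C,E,G} → F.
Cell (r2,c1): row 2 has {A,B,C}; column 1 has {A,B,C,D,E,F} → G.
Cell (r2,c2): row 2 has {A,B,C,G}; column 2 has {A,B,C,D,E,G} → F.
Cell (r2,c3): row 2 has {A,B,C,F,G}; column 3 has {A,B,C,D,F,G} → E.
Cell (r2,c5): row 2 has {A,B,C,E,F,G}; column 5 has {A,B,C,E,F,G} → D.

C G F D E A B / G F E C D B A / F C A G B D E / B D C A G E F / E A D B F C G / D E B F A G C / A B G E C F D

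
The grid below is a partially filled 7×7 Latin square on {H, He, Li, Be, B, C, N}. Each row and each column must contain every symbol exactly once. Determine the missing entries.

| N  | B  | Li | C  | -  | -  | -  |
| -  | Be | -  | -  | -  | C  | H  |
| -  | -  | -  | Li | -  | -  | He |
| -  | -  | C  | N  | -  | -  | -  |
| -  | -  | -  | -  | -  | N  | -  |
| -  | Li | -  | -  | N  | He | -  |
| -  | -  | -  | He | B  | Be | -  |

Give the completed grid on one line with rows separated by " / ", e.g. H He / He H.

N B Li C He H Be / He Be N B Li C H / C N Be Li H B He / H He C N Be Li B / B H He Be C N Li / Be Li B H N He C / Li C H He B Be N

Cell (r1,c6): row 1 has {Li,B,C,N}; column 6 has {He,Be,C,N} → H.
Cell (r1,c7): row 1 has {H,Li,B,C,N}; column 7 has {H,He} → Be.
Cell (r2,c4): row 2 has {H,Be,C}; column 4 has {He,Li,C,N} → B.
Cell (r3,c6): row 3 has {He,Li}; column 6 has {H,He,Be,C,N} → B.
Cell (r4,c6): row 4 has {C,N}; column 6 has {H,He,Be,B,C,N} → Li.
Cell (r4,c7): row 4 has {Li,C,N}; column 7 has {H,He,Be} → B.
Cell (r6,c7): row 6 has {He,Li,N}; column 7 has {H,He,Be,B} → C.
Cell (r1,c5): row 1 has {H,Li,Be,B,C,N}; column 5 has {B,N} → He.
Cell (r2,c5): row 2 has {H,Be,B,C}; column 5 has {He,B,N} → Li.
Cell (r5,c7): row 5 has {N}; column 7 has {H,He,Be,B,C} → Li.
Cell (r7,c7): row 7 has {He,Be,B}; column 7 has {H,He,Li,Be,B,C} → N.
Cell (r2,c1): row 2 has {H,Li,Be,B,C}; column 1 has {N} → He.
Cell (r2,c3): row 2 has {H,He,Li,Be,B,C}; column 3 has {Li,C} → N.
Cell (r7,c3): row 7 has {He,Be,B,N}; column 3 has {Li,C,N} → H.
Cell (r3,c3): row 3 has {He,Li,B}; column 3 has {H,Li,C,N} → Be.
Cell (r6,c3): row 6 has {He,Li,C,N}; column 3 has {H,Li,Be,C,N} → B.
Cell (r7,c2): row 7 has {H,He,Be,B,N}; column 2 has {Li,Be,B} → C.
Cell (r5,c3): row 5 has {Li,N}; column 3 has {H,Li,Be,B,C,N} → He.
Cell (r7,c1): row 7 has {H,He,Be,B,C,N}; column 1 has {He,N} → Li.
Cell (r5,c2): row 5 has {He,Li,N}; column 2 has {Li,Be,B,C} → H.
Cell (r5,c4): row 5 has {H,He,Li,N}; column 4 has {He,Li,B,C,N} → Be.
Cell (r5,c5): row 5 has {H,He,Li,Be,N}; column 5 has {He,Li,B,N} → C.
Cell (r6,c4): row 6 has {He,Li,B,C,N}; column 4 has {He,Li,Be,B,C,N} → H.
Cell (r3,c2): row 3 has {He,Li,Be,B}; column 2 has {H,Li,Be,B,C} → N.
Cell (r3,c5): row 3 has {He,Li,Be,B,N}; column 5 has {He,Li,B,C,N} → H.
Cell (r4,c2): row 4 has {Li,B,C,N}; column 2 has {H,Li,Be,B,C,N} → He.
Cell (r4,c5): row 4 has {He,Li,B,C,N}; column 5 has {H,He,Li,B,C,N} → Be.
Cell (r5,c1): row 5 has {H,He,Li,Be,C,N}; column 1 has {He,Li,N} → B.
Cell (r6,c1): row 6 has {H,He,Li,B,C,N}; column 1 has {He,Li,B,N} → Be.
Cell (r3,c1): row 3 has {H,He,Li,Be,B,N}; column 1 has {He,Li,Be,B,N} → C.
Cell (r4,c1): row 4 has {He,Li,Be,B,C,N}; column 1 has {He,Li,Be,B,C,N} → H.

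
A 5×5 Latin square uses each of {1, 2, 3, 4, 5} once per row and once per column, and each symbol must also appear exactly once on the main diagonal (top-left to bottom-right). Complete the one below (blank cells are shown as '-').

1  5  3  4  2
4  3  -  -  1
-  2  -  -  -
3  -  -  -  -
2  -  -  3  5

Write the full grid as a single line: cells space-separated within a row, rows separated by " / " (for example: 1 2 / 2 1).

1 5 3 4 2 / 4 3 2 5 1 / 5 2 4 1 3 / 3 1 5 2 4 / 2 4 1 3 5

(r3,c1) = 5
(r3,c3) = 4
(r3,c4) = 1
(r3,c5) = 3
(r4,c4) = 2
(r4,c5) = 4
(r5,c3) = 1
(r2,c4) = 5
(r4,c2) = 1
(r4,c3) = 5
(r5,c2) = 4
(r2,c3) = 2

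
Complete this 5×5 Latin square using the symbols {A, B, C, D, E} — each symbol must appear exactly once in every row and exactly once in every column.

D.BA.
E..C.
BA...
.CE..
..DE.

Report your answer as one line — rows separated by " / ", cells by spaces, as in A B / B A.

(r1,c2): row 1 has {A,B,D}; column 2 has {A,C}, so it must be E.
(r1,c5): row 1 has {A,B,D,E}; column 5 is empty so far, so it must be C.
(r2,c3): row 2 has {C,E}; column 3 has {B,D,E}, so it must be A.
(r3,c3): row 3 has {A,B}; column 3 has {A,B,D,E}, so it must be C.
(r3,c4): row 3 has {A,B,C}; column 4 has {A,C,E}, so it must be D.
(r3,c5): row 3 has {A,B,C,D}; column 5 has {C}, so it must be E.
(r4,c1): row 4 has {C,E}; column 1 has {B,D,E}, so it must be A.
(r4,c4): row 4 has {A,C,E}; column 4 has {A,C,D,E}, so it must be B.
(r4,c5): row 4 has {A,B,C,E}; column 5 has {C,E}, so it must be D.
(r5,c1): row 5 has {D,E}; column 1 has {A,B,D,E}, so it must be C.
(r5,c2): row 5 has {C,D,E}; column 2 has {A,C,E}, so it must be B.
(r5,c5): row 5 has {B,C,D,E}; column 5 has {C,D,E}, so it must be A.
(r2,c2): row 2 has {A,C,E}; column 2 has {A,B,C,E}, so it must be D.
(r2,c5): row 2 has {A,C,D,E}; column 5 has {A,C,D,E}, so it must be B.

D E B A C / E D A C B / B A C D E / A C E B D / C B D E A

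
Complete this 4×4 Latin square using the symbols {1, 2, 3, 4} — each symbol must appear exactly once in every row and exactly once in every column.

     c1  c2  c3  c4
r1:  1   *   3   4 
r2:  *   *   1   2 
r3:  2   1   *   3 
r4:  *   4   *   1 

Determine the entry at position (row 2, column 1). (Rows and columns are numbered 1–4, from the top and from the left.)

4

(r1,c2) = 2
(r2,c2) = 3
(r3,c3) = 4
(r4,c1) = 3
(r4,c3) = 2
(r2,c1) = 4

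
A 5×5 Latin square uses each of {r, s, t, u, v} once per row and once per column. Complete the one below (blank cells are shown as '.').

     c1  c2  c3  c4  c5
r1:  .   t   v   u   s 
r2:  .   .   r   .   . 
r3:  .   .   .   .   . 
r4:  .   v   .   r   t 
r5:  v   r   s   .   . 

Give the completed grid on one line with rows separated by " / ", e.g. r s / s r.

r t v u s / t u r s v / u s t v r / s v u r t / v r s t u

At row 1, column 1: row 1 has {s,t,u,v}; column 1 has {v}; that leaves r.
At row 4, column 3: row 4 has {r,t,v}; column 3 has {r,s,v}; that leaves u.
At row 5, column 4: row 5 has {r,s,v}; column 4 has {r,u}; that leaves t.
At row 5, column 5: row 5 has {r,s,t,v}; column 5 has {s,t}; that leaves u.
At row 2, column 5: row 2 has {r}; column 5 has {s,t,u}; that leaves v.
At row 3, column 3: row 3 is empty so far; column 3 has {r,s,u,v}; that leaves t.
At row 3, column 5: row 3 has {t}; column 5 has {s,t,u,v}; that leaves r.
At row 4, column 1: row 4 has {r,t,u,v}; column 1 has {r,v}; that leaves s.
At row 2, column 4: row 2 has {r,v}; column 4 has {r,t,u}; that leaves s.
At row 3, column 1: row 3 has {r,t}; column 1 has {r,s,v}; that leaves u.
At row 3, column 2: row 3 has {r,t,u}; column 2 has {r,t,v}; that leaves s.
At row 3, column 4: row 3 has {r,s,t,u}; column 4 has {r,s,t,u}; that leaves v.
At row 2, column 1: row 2 has {r,s,v}; column 1 has {r,s,u,v}; that leaves t.
At row 2, column 2: row 2 has {r,s,t,v}; column 2 has {r,s,t,v}; that leaves u.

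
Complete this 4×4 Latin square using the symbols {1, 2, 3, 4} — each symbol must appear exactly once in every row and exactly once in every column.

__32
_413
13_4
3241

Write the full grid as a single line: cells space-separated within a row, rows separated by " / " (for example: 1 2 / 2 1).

row 1 has {2,3}; column 1 has {1,3} — only 4 is left for (r1,c1).
row 1 has {2,3,4}; column 2 has {2,3,4} — only 1 is left for (r1,c2).
row 2 has {1,3,4}; column 1 has {1,3,4} — only 2 is left for (r2,c1).
row 3 has {1,3,4}; column 3 has {1,3,4} — only 2 is left for (r3,c3).

4 1 3 2 / 2 4 1 3 / 1 3 2 4 / 3 2 4 1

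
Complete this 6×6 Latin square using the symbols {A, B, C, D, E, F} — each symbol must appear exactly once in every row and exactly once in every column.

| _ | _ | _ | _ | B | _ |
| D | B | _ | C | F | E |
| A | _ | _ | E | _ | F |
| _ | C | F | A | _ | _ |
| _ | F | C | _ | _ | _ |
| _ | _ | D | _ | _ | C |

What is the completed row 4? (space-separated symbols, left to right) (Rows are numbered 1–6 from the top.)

E C F A D B

(r2,c3) = A
(r3,c2) = D
(r3,c3) = B
(r3,c5) = C
(r1,c3) = E
(r1,c2) = A
(r1,c6) = D
(r4,c6) = B
(r5,c6) = A
(r6,c2) = E
(r6,c5) = A
(r1,c4) = F
(r4,c1) = E
(r4,c5) = D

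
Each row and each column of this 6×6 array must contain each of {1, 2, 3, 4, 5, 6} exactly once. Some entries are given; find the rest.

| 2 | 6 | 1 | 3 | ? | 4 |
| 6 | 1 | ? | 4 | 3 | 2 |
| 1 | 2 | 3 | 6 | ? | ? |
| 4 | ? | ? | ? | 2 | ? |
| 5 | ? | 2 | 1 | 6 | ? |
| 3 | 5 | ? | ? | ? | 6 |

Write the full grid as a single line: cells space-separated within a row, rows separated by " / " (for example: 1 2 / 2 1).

(r1,c5) = 5
(r2,c3) = 5
(r3,c5) = 4
(r3,c6) = 5
(r4,c2) = 3
(r4,c3) = 6
(r4,c4) = 5
(r4,c6) = 1
(r5,c2) = 4
(r5,c6) = 3
(r6,c3) = 4
(r6,c4) = 2
(r6,c5) = 1

2 6 1 3 5 4 / 6 1 5 4 3 2 / 1 2 3 6 4 5 / 4 3 6 5 2 1 / 5 4 2 1 6 3 / 3 5 4 2 1 6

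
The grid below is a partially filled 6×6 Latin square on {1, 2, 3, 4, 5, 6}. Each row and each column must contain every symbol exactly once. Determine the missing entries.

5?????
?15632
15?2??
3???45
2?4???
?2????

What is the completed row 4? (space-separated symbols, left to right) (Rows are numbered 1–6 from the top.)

3 6 2 1 4 5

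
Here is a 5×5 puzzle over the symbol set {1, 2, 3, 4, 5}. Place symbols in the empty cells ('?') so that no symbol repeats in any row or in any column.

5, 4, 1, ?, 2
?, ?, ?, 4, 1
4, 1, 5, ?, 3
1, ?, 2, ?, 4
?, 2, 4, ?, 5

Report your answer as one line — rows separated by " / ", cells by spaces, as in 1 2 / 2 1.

5 4 1 3 2 / 2 5 3 4 1 / 4 1 5 2 3 / 1 3 2 5 4 / 3 2 4 1 5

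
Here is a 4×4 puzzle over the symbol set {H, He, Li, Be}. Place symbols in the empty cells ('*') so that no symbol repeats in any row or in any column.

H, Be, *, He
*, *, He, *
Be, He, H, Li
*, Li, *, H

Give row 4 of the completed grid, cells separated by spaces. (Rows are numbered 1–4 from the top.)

He Li Be H

(r1,c3): row 1 has {H,He,Be}; column 3 has {H,He}, so it must be Li.
(r2,c1): row 2 has {He}; column 1 has {H,Be}, so it must be Li.
(r2,c2): row 2 has {He,Li}; column 2 has {He,Li,Be}, so it must be H.
(r2,c4): row 2 has {H,He,Li}; column 4 has {H,He,Li}, so it must be Be.
(r4,c1): row 4 has {H,Li}; column 1 has {H,Li,Be}, so it must be He.
(r4,c3): row 4 has {H,He,Li}; column 3 has {H,He,Li}, so it must be Be.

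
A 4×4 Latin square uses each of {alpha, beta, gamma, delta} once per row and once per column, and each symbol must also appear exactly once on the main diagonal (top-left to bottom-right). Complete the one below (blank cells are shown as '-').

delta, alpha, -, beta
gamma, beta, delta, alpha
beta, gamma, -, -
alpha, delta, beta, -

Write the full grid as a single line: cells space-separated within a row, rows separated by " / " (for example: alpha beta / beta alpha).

delta alpha gamma beta / gamma beta delta alpha / beta gamma alpha delta / alpha delta beta gamma

(r1,c3): row 1 has {alpha,beta,delta}; column 3 has {beta,delta}, so it must be gamma.
(r3,c3): row 3 has {beta,gamma}; column 3 has {beta,gamma,delta}; the diagonal has {beta,delta}, so it must be alpha.
(r3,c4): row 3 has {alpha,beta,gamma}; column 4 has {alpha,beta}, so it must be delta.
(r4,c4): row 4 has {alpha,beta,delta}; column 4 has {alpha,beta,delta}; the diagonal has {alpha,beta,delta}, so it must be gamma.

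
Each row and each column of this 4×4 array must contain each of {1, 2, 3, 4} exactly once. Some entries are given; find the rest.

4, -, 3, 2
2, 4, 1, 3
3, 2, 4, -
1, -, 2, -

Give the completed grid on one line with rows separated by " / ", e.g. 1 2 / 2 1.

Cell (r1,c2): row 1 has {2,3,4}; column 2 has {2,4} → 1.
Cell (r3,c4): row 3 has {2,3,4}; column 4 has {2,3} → 1.
Cell (r4,c2): row 4 has {1,2}; column 2 has {1,2,4} → 3.
Cell (r4,c4): row 4 has {1,2,3}; column 4 has {1,2,3} → 4.

4 1 3 2 / 2 4 1 3 / 3 2 4 1 / 1 3 2 4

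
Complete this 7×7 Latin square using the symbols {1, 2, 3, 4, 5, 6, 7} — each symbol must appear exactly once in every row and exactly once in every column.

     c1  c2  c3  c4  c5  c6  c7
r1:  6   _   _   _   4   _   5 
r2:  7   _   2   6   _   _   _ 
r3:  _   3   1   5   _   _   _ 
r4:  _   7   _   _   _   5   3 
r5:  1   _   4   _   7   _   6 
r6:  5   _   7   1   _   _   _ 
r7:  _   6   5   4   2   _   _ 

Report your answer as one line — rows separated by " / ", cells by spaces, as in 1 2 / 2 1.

6 2 3 7 4 1 5 / 7 1 2 6 5 3 4 / 2 3 1 5 6 4 7 / 4 7 6 2 1 5 3 / 1 5 4 3 7 2 6 / 5 4 7 1 3 6 2 / 3 6 5 4 2 7 1

At row 1, column 3: row 1 has {4,5,6}; column 3 has {1,2,4,5,7}; that leaves 3.
At row 3, column 5: row 3 has {1,3,5}; column 5 has {2,4,7}; that leaves 6.
At row 4, column 3: row 4 has {3,5,7}; column 3 has {1,2,3,4,5,7}; that leaves 6.
At row 4, column 4: row 4 has {3,5,6,7}; column 4 has {1,4,5,6}; that leaves 2.
At row 4, column 5: row 4 has {2,3,5,6,7}; column 5 has {2,4,6,7}; that leaves 1.
At row 5, column 4: row 5 has {1,4,6,7}; column 4 has {1,2,4,5,6}; that leaves 3.
At row 5, column 6: row 5 has {1,3,4,6,7}; column 6 has {5}; that leaves 2.
At row 6, column 5: row 6 has {1,5,7}; column 5 has {1,2,4,6,7}; that leaves 3.
At row 7, column 1: row 7 has {2,4,5,6}; column 1 has {1,5,6,7}; that leaves 3.
At row 1, column 4: row 1 has {3,4,5,6}; column 4 has {1,2,3,4,5,6}; that leaves 7.
At row 1, column 6: row 1 has {3,4,5,6,7}; column 6 has {2,5}; that leaves 1.
At row 2, column 5: row 2 has {2,6,7}; column 5 has {1,2,3,4,6,7}; that leaves 5.
At row 4, column 1: row 4 has {1,2,3,5,6,7}; column 1 has {1,3,5,6,7}; that leaves 4.
At row 5, column 2: row 5 has {1,2,3,4,6,7}; column 2 has {3,6,7}; that leaves 5.
At row 7, column 6: row 7 has {2,3,4,5,6}; column 6 has {1,2,5}; that leaves 7.
At row 7, column 7: row 7 has {2,3,4,5,6,7}; column 7 has {3,5,6}; that leaves 1.
At row 1, column 2: row 1 has {1,3,4,5,6,7}; column 2 has {3,5,6,7}; that leaves 2.
At row 2, column 7: row 2 has {2,5,6,7}; column 7 has {1,3,5,6}; that leaves 4.
At row 3, column 1: row 3 has {1,3,5,6}; column 1 has {1,3,4,5,6,7}; that leaves 2.
At row 3, column 6: row 3 has {1,2,3,5,6}; column 6 has {1,2,5,7}; that leaves 4.
At row 3, column 7: row 3 has {1,2,3,4,5,6}; column 7 has {1,3,4,5,6}; that leaves 7.
At row 6, column 2: row 6 has {1,3,5,7}; column 2 has {2,3,5,6,7}; that leaves 4.
At row 6, column 6: row 6 has {1,3,4,5,7}; column 6 has {1,2,4,5,7}; that leaves 6.
At row 6, column 7: row 6 has {1,3,4,5,6,7}; column 7 has {1,3,4,5,6,7}; that leaves 2.
At row 2, column 2: row 2 has {2,4,5,6,7}; column 2 has {2,3,4,5,6,7}; that leaves 1.
At row 2, column 6: row 2 has {1,2,4,5,6,7}; column 6 has {1,2,4,5,6,7}; that leaves 3.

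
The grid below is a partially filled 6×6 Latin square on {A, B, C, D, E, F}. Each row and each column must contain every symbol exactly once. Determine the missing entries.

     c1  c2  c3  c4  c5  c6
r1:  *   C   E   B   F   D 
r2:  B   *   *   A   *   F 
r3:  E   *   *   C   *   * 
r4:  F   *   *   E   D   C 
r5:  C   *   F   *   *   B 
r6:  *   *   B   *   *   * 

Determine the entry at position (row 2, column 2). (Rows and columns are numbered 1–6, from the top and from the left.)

D

row 1 has {B,C,D,E,F}; column 1 has {B,C,E,F} — only A is left for (r1,c1).
row 3 has {C,E}; column 6 has {B,C,D,F} — only A is left for (r3,c6).
row 4 has {C,D,E,F}; column 3 has {B,E,F} — only A is left for (r4,c3).
row 5 has {B,C,F}; column 4 has {A,B,C,E} — only D is left for (r5,c4).
row 6 has {B}; column 1 has {A,B,C,E,F} — only D is left for (r6,c1).
row 6 has {B,D}; column 4 has {A,B,C,D,E} — only F is left for (r6,c4).
row 6 has {B,D,F}; column 6 has {A,B,C,D,F} — only E is left for (r6,c6).
row 3 has {A,C,E}; column 3 has {A,B,E,F} — only D is left for (r3,c3).
row 3 has {A,C,D,E}; column 5 has {D,F} — only B is left for (r3,c5).
row 4 has {A,C,D,E,F}; column 2 has {C} — only B is left for (r4,c2).
row 6 has {B,D,E,F}; column 2 has {B,C} — only A is left for (r6,c2).
row 6 has {A,B,D,E,F}; column 5 has {B,D,F} — only C is left for (r6,c5).
row 2 has {A,B,F}; column 3 has {A,B,D,E,F} — only C is left for (r2,c3).
row 2 has {A,B,C,F}; column 5 has {B,C,D,F} — only E is left for (r2,c5).
row 3 has {A,B,C,D,E}; column 2 has {A,B,C} — only F is left for (r3,c2).
row 5 has {B,C,D,F}; column 2 has {A,B,C,F} — only E is left for (r5,c2).
row 5 has {B,C,D,E,F}; column 5 has {B,C,D,E,F} — only A is left for (r5,c5).
row 2 has {A,B,C,E,F}; column 2 has {A,B,C,E,F} — only D is left for (r2,c2).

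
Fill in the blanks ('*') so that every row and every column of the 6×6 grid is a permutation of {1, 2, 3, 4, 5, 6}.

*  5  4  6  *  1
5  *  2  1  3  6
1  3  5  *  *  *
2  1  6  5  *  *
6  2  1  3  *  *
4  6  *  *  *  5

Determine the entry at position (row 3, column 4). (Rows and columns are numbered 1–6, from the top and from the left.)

4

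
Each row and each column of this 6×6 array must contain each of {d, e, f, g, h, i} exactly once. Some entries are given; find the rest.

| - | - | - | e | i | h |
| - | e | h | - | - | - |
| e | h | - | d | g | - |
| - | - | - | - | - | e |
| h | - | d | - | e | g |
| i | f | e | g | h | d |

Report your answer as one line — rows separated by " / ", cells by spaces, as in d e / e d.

f d g e i h / g e h i d f / e h f d g i / d g i h f e / h i d f e g / i f e g h d

At row 5, column 2: row 5 has {d,e,g,h}; column 2 has {e,f,h}; that leaves i.
At row 5, column 4: row 5 has {d,e,g,h,i}; column 4 has {d,e,g}; that leaves f.
At row 2, column 4: row 2 has {e,h}; column 4 has {d,e,f,g}; that leaves i.
At row 2, column 6: row 2 has {e,h,i}; column 6 has {d,e,g,h}; that leaves f.
At row 3, column 6: row 3 has {d,e,g,h}; column 6 has {d,e,f,g,h}; that leaves i.
At row 4, column 4: row 4 has {e}; column 4 has {d,e,f,g,i}; that leaves h.
At row 2, column 5: row 2 has {e,f,h,i}; column 5 has {e,g,h,i}; that leaves d.
At row 3, column 3: row 3 has {d,e,g,h,i}; column 3 has {d,e,h}; that leaves f.
At row 4, column 5: row 4 has {e,h}; column 5 has {d,e,g,h,i}; that leaves f.
At row 1, column 3: row 1 has {e,h,i}; column 3 has {d,e,f,h}; that leaves g.
At row 2, column 1: row 2 has {d,e,f,h,i}; column 1 has {e,h,i}; that leaves g.
At row 4, column 1: row 4 has {e,f,h}; column 1 has {e,g,h,i}; that leaves d.
At row 4, column 2: row 4 has {d,e,f,h}; column 2 has {e,f,h,i}; that leaves g.
At row 4, column 3: row 4 has {d,e,f,g,h}; column 3 has {d,e,f,g,h}; that leaves i.
At row 1, column 1: row 1 has {e,g,h,i}; column 1 has {d,e,g,h,i}; that leaves f.
At row 1, column 2: row 1 has {e,f,g,h,i}; column 2 has {e,f,g,h,i}; that leaves d.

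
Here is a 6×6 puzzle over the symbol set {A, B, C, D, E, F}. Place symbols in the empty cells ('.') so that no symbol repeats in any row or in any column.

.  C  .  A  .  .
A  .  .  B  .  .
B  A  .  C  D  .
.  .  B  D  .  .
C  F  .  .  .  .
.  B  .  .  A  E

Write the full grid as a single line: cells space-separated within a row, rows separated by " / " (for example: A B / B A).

E C D A F B / A D F B E C / B A E C D F / F E B D C A / C F A E B D / D B C F A E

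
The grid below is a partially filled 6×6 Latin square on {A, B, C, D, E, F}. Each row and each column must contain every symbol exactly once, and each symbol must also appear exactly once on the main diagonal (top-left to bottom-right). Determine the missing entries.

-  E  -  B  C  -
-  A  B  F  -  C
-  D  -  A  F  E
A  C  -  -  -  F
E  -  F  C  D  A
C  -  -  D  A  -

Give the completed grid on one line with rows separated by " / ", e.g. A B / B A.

At row 1, column 1: row 1 has {B,C,E}; column 1 has {A,C,E}; the diagonal has {A,D}; that leaves F.
At row 1, column 6: row 1 has {B,C,E,F}; column 6 has {A,C,E,F}; that leaves D.
At row 2, column 1: row 2 has {A,B,C,F}; column 1 has {A,C,E,F}; that leaves D.
At row 2, column 5: row 2 has {A,B,C,D,F}; column 5 has {A,C,D,F}; that leaves E.
At row 3, column 1: row 3 has {A,D,E,F}; column 1 has {A,C,D,E,F}; that leaves B.
At row 3, column 3: row 3 has {A,B,D,E,F}; column 3 has {B,F}; the diagonal has {A,D,F}; that leaves C.
At row 4, column 4: row 4 has {A,C,F}; column 4 has {A,B,C,D,F}; the diagonal has {A,C,D,F}; that leaves E.
At row 4, column 5: row 4 has {A,C,E,F}; column 5 has {A,C,D,E,F}; that leaves B.
At row 5, column 2: row 5 has {A,C,D,E,F}; column 2 has {A,C,D,E}; that leaves B.
At row 6, column 2: row 6 has {A,C,D}; column 2 has {A,B,C,D,E}; that leaves F.
At row 6, column 3: row 6 has {A,C,D,F}; column 3 has {B,C,F}; that leaves E.
At row 6, column 6: row 6 has {A,C,D,E,F}; column 6 has {A,C,D,E,F}; the diagonal has {A,C,D,E,F}; that leaves B.
At row 1, column 3: row 1 has {B,C,D,E,F}; column 3 has {B,C,E,F}; that leaves A.
At row 4, column 3: row 4 has {A,B,C,E,F}; column 3 has {A,B,C,E,F}; that leaves D.

F E A B C D / D A B F E C / B D C A F E / A C D E B F / E B F C D A / C F E D A B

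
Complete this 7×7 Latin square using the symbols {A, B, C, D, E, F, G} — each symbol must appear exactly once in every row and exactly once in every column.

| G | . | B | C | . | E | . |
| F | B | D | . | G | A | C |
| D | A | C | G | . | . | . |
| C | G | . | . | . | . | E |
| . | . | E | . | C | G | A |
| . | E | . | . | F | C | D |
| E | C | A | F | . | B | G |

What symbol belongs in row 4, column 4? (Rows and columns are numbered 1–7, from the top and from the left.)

(r1,c7): row 1 has {B,C,E,G}; column 7 has {A,C,D,E,G}, so it must be F.
(r2,c4): row 2 has {A,B,C,D,F,G}; column 4 has {C,F,G}, so it must be E.
(r3,c6): row 3 has {A,C,D,G}; column 6 has {A,B,C,E,G}, so it must be F.
(r3,c7): row 3 has {A,C,D,F,G}; column 7 has {A,C,D,E,F,G}, so it must be B.
(r4,c3): row 4 has {C,E,G}; column 3 has {A,B,C,D,E}, so it must be F.
(r4,c6): row 4 has {C,E,F,G}; column 6 has {A,B,C,E,F,G}, so it must be D.
(r5,c1): row 5 has {A,C,E,G}; column 1 has {C,D,E,F,G}, so it must be B.
(r5,c4): row 5 has {A,B,C,E,G}; column 4 has {C,E,F,G}, so it must be D.
(r6,c1): row 6 has {C,D,E,F}; column 1 has {B,C,D,E,F,G}, so it must be A.
(r6,c3): row 6 has {A,C,D,E,F}; column 3 has {A,B,C,D,E,F}, so it must be G.
(r6,c4): row 6 has {A,C,D,E,F,G}; column 4 has {C,D,E,F,G}, so it must be B.
(r7,c5): row 7 has {A,B,C,E,F,G}; column 5 has {C,F,G}, so it must be D.
(r1,c2): row 1 has {B,C,E,F,G}; column 2 has {A,B,C,E,G}, so it must be D.
(r1,c5): row 1 has {B,C,D,E,F,G}; column 5 has {C,D,F,G}, so it must be A.
(r3,c5): row 3 has {A,B,C,D,F,G}; column 5 has {A,C,D,F,G}, so it must be E.
(r4,c4): row 4 has {C,D,E,F,G}; column 4 has {B,C,D,E,F,G}, so it must be A.

A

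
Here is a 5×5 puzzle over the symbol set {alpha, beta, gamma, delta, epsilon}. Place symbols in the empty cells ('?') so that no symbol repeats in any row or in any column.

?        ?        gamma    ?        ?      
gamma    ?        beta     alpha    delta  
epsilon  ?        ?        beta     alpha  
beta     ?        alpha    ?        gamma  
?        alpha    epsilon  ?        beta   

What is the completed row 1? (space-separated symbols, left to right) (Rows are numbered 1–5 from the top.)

alpha beta gamma delta epsilon

(r1,c5) = epsilon
(r2,c2) = epsilon
(r3,c3) = delta
(r4,c2) = delta
(r4,c4) = epsilon
(r5,c1) = delta
(r5,c4) = gamma
(r1,c1) = alpha
(r1,c2) = beta
(r1,c4) = delta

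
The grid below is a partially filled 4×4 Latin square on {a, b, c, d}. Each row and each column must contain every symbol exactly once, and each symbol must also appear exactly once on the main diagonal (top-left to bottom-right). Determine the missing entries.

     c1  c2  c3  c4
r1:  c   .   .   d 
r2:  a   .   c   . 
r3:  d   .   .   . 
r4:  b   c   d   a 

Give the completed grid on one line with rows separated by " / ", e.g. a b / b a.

(r2,c4) = b
(r3,c3) = b
(r3,c4) = c
(r1,c3) = a
(r2,c2) = d
(r3,c2) = a
(r1,c2) = b

c b a d / a d c b / d a b c / b c d a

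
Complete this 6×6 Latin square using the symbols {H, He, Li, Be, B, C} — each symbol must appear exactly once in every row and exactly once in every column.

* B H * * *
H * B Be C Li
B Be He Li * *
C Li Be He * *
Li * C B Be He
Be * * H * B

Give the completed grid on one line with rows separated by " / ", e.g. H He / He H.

(r1,c1) = He
(r1,c4) = C
(r1,c5) = Li
(r1,c6) = Be
(r2,c2) = He
(r3,c5) = H
(r3,c6) = C
(r4,c5) = B
(r4,c6) = H
(r5,c2) = H
(r6,c2) = C
(r6,c3) = Li
(r6,c5) = He

He B H C Li Be / H He B Be C Li / B Be He Li H C / C Li Be He B H / Li H C B Be He / Be C Li H He B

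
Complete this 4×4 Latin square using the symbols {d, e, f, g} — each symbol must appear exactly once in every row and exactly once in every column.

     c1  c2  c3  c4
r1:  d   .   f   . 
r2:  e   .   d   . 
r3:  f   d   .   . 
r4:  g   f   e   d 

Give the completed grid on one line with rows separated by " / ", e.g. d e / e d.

d e f g / e g d f / f d g e / g f e d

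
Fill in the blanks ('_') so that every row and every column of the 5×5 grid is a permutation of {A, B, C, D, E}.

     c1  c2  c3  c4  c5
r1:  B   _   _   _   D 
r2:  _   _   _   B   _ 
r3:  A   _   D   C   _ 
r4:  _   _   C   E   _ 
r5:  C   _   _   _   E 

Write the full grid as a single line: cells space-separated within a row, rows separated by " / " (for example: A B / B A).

(r1,c4) = A
(r3,c5) = B
(r4,c1) = D
(r4,c5) = A
(r5,c4) = D
(r1,c3) = E
(r2,c1) = E
(r2,c3) = A
(r2,c5) = C
(r3,c2) = E
(r4,c2) = B
(r5,c2) = A
(r5,c3) = B
(r1,c2) = C
(r2,c2) = D

B C E A D / E D A B C / A E D C B / D B C E A / C A B D E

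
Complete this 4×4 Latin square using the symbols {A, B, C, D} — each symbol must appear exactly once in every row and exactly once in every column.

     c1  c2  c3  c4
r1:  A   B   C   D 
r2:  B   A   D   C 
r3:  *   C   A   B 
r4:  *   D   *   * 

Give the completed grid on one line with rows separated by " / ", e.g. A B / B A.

(r3,c1): row 3 has {A,B,C}; column 1 has {A,B}, so it must be D.
(r4,c1): row 4 has {D}; column 1 has {A,B,D}, so it must be C.
(r4,c3): row 4 has {C,D}; column 3 has {A,C,D}, so it must be B.
(r4,c4): row 4 has {B,C,D}; column 4 has {B,C,D}, so it must be A.

A B C D / B A D C / D C A B / C D B A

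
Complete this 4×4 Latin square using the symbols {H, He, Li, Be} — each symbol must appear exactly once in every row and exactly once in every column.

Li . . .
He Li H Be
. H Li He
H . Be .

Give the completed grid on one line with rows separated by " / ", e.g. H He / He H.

(r1,c3) = He
(r1,c4) = H
(r3,c1) = Be
(r4,c2) = He
(r4,c4) = Li
(r1,c2) = Be

Li Be He H / He Li H Be / Be H Li He / H He Be Li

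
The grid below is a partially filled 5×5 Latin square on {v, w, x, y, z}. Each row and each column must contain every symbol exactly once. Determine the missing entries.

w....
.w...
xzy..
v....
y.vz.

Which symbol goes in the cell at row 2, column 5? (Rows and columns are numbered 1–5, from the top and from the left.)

(r2,c1) = z
(r2,c3) = x
(r5,c2) = x
(r5,c5) = w
(r1,c3) = z
(r3,c5) = v
(r4,c2) = y
(r4,c3) = w
(r4,c4) = x
(r4,c5) = z
(r1,c2) = v
(r1,c4) = y
(r1,c5) = x
(r2,c4) = v
(r2,c5) = y

y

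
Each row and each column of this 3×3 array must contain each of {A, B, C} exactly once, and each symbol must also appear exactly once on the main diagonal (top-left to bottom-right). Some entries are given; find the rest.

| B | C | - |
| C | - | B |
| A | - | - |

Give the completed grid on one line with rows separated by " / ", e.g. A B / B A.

(r1,c3): row 1 has {B,C}; column 3 has {B}, so it must be A.
(r2,c2): row 2 has {B,C}; column 2 has {C}; the diagonal has {B}, so it must be A.
(r3,c2): row 3 has {A}; column 2 has {A,C}, so it must be B.
(r3,c3): row 3 has {A,B}; column 3 has {A,B}; the diagonal has {A,B}, so it must be C.

B C A / C A B / A B C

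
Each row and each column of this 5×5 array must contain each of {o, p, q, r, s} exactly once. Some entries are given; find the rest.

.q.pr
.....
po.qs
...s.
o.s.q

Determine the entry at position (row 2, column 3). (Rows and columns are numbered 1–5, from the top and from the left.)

q

Cell (r1,c1): row 1 has {p,q,r}; column 1 has {o,p} → s.
Cell (r1,c3): row 1 has {p,q,r,s}; column 3 has {s} → o.
Cell (r3,c3): row 3 has {o,p,q,s}; column 3 has {o,s} → r.
Cell (r5,c4): row 5 has {o,q,s}; column 4 has {p,q,s} → r.
Cell (r2,c4): row 2 is empty so far; column 4 has {p,q,r,s} → o.
Cell (r2,c5): row 2 has {o}; column 5 has {q,r,s} → p.
Cell (r4,c5): row 4 has {s}; column 5 has {p,q,r,s} → o.
Cell (r5,c2): row 5 has {o,q,r,s}; column 2 has {o,q} → p.
Cell (r2,c3): row 2 has {o,p}; column 3 has {o,r,s} → q.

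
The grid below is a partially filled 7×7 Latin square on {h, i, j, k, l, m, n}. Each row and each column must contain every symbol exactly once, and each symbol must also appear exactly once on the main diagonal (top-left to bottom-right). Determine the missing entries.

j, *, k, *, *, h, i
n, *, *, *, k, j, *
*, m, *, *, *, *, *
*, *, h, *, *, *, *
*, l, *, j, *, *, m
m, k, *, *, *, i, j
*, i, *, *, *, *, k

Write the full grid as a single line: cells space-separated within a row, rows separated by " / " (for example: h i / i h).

j n k l m h i / n h m i k j l / i m l k j n h / k j h m i l n / h l i j n k m / m k n h l i j / l i j n h m k

(r1,c2) = n
(r2,c2) = h
(r2,c7) = l
(r4,c2) = j
(r4,c7) = n
(r5,c5) = n
(r5,c6) = k
(r3,c3) = l
(r3,c6) = n
(r3,c7) = h
(r4,c4) = m
(r4,c6) = l
(r5,c3) = i
(r6,c3) = n
(r7,c6) = m
(r1,c4) = l
(r1,c5) = m
(r2,c3) = m
(r2,c4) = i
(r3,c4) = k
(r4,c5) = i
(r5,c1) = h
(r6,c4) = h
(r6,c5) = l
(r7,c1) = l
(r7,c3) = j
(r7,c4) = n
(r7,c5) = h
(r3,c1) = i
(r3,c5) = j
(r4,c1) = k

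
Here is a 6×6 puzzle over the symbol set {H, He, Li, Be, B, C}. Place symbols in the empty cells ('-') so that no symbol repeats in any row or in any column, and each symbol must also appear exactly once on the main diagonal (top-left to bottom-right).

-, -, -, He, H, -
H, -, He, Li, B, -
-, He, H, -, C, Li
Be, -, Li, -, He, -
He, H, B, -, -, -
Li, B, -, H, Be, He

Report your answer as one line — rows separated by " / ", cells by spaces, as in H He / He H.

Cell (r3,c1): row 3 has {H,He,Li,C}; column 1 has {H,He,Li,Be} → B.
Cell (r3,c4): row 3 has {H,He,Li,B,C}; column 4 has {H,He,Li} → Be.
Cell (r4,c2): row 4 has {He,Li,Be}; column 2 has {H,He,B} → C.
Cell (r4,c4): row 4 has {He,Li,Be,C}; column 4 has {H,He,Li,Be}; the diagonal has {H,He} → B.
Cell (r4,c6): row 4 has {He,Li,Be,B,C}; column 6 has {He,Li} → H.
Cell (r5,c4): row 5 has {H,He,B}; column 4 has {H,He,Li,Be,B} → C.
Cell (r5,c5): row 5 has {H,He,B,C}; column 5 has {H,He,Be,B,C}; the diagonal has {H,He,B} → Li.
Cell (r5,c6): row 5 has {H,He,Li,B,C}; column 6 has {H,He,Li} → Be.
Cell (r6,c3): row 6 has {H,He,Li,Be,B}; column 3 has {H,He,Li,B} → C.
Cell (r1,c1): row 1 has {H,He}; column 1 has {H,He,Li,Be,B}; the diagonal has {H,He,Li,B} → C.
Cell (r1,c3): row 1 has {H,He,C}; column 3 has {H,He,Li,B,C} → Be.
Cell (r1,c6): row 1 has {H,He,Be,C}; column 6 has {H,He,Li,Be} → B.
Cell (r2,c2): row 2 has {H,He,Li,B}; column 2 has {H,He,B,C}; the diagonal has {H,He,Li,B,C} → Be.
Cell (r2,c6): row 2 has {H,He,Li,Be,B}; column 6 has {H,He,Li,Be,B} → C.
Cell (r1,c2): row 1 has {H,He,Be,B,C}; column 2 has {H,He,Be,B,C} → Li.

C Li Be He H B / H Be He Li B C / B He H Be C Li / Be C Li B He H / He H B C Li Be / Li B C H Be He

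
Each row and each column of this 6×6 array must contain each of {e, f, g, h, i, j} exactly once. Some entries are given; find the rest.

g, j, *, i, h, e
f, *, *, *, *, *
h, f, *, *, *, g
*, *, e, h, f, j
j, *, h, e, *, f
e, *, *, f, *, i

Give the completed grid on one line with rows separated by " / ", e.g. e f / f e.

(r1,c3) = f
(r2,c6) = h
(r3,c4) = j
(r4,c1) = i
(r4,c2) = g
(r5,c2) = i
(r5,c5) = g
(r6,c2) = h
(r6,c5) = j
(r2,c2) = e
(r2,c4) = g
(r2,c5) = i
(r3,c3) = i
(r3,c5) = e
(r6,c3) = g
(r2,c3) = j

g j f i h e / f e j g i h / h f i j e g / i g e h f j / j i h e g f / e h g f j i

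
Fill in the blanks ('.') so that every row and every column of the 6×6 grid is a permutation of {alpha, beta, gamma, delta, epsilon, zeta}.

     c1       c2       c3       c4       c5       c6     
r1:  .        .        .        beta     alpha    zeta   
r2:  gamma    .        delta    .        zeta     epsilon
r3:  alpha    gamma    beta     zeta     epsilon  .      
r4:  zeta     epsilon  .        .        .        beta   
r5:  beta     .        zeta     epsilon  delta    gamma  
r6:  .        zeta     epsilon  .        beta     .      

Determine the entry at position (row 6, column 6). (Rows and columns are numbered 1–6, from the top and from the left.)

alpha

(r1,c2) = delta
(r1,c3) = gamma
(r2,c4) = alpha
(r3,c6) = delta
(r4,c3) = alpha
(r4,c5) = gamma
(r5,c2) = alpha
(r6,c1) = delta
(r6,c4) = gamma
(r6,c6) = alpha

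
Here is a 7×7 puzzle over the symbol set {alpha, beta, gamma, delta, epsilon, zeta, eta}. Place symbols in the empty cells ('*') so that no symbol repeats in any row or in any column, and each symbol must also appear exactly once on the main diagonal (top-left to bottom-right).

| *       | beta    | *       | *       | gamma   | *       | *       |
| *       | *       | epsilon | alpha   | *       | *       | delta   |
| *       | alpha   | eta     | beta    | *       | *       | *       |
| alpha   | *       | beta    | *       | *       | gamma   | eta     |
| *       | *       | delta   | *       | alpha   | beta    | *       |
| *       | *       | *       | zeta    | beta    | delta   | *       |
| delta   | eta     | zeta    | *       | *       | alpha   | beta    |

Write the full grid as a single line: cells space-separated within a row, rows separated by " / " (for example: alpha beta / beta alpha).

zeta beta alpha delta gamma eta epsilon / beta gamma epsilon alpha eta zeta delta / gamma alpha eta beta delta epsilon zeta / alpha delta beta epsilon zeta gamma eta / epsilon zeta delta eta alpha beta gamma / eta epsilon gamma zeta beta delta alpha / delta eta zeta gamma epsilon alpha beta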